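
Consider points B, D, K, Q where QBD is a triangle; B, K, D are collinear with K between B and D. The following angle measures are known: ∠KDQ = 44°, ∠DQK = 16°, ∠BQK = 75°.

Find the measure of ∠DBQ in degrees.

∠DBQ = 45°

1. ∠DKQ = 120°  [△QKD]
2. ∠BKQ = 60°  [linear pair at K on BD]
3. ∠KBQ = 45°  [△QBK]
4. ∠DBQ = 45°  [K on ray BD]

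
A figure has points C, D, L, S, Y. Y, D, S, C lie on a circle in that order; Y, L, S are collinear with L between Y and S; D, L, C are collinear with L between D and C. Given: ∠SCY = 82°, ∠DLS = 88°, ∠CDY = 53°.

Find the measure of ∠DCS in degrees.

∠DCS = 35°

1. ∠CLY = 88°  [vertical angles at L]
2. ∠CSY = 53°  [same arc YC]
3. ∠CLS = 92°  [linear pair at L on YS]
4. ∠DCS = 35°  [△SLC]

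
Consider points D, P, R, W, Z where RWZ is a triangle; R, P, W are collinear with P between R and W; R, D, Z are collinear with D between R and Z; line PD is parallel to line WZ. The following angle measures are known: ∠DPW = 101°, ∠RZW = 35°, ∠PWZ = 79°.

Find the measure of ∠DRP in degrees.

∠DRP = 66°

1. ∠DPR = 79°  [linear pair at P on RW]
2. ∠PDR = 35°  [PD∥WZ, corresponding at D]
3. ∠DRP = 66°  [△RPD]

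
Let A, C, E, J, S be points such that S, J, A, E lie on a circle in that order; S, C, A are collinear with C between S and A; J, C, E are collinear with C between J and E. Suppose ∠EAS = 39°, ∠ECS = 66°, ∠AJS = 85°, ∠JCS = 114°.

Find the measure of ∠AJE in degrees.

1. ∠AES = 95°  [cyclic SJAE, opposite ∠J+∠E]
2. ∠ASE = 46°  [△SAE]
3. ∠AJE = 46°  [same arc AE]

∠AJE = 46°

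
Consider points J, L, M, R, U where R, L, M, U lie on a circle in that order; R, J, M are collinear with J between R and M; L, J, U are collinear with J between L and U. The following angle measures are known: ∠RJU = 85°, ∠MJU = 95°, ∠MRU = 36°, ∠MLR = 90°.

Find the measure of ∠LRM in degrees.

1. ∠LJM = 85°  [vertical angles at J]
2. ∠MLU = 36°  [same arc MU]
3. ∠LMR = 59°  [△LJM]
4. ∠LRM = 31°  [△RLM]

∠LRM = 31°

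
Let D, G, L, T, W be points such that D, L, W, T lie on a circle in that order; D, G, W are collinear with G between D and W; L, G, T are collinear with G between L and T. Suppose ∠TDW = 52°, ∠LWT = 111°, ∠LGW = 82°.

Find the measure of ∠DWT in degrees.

∠DWT = 65°

1. ∠TLW = 52°  [same arc WT]
2. ∠LTW = 17°  [△LWT]
3. ∠DGT = 82°  [vertical angles at G]
4. ∠TGW = 98°  [linear pair at G on DW]
5. ∠DWT = 65°  [△WGT]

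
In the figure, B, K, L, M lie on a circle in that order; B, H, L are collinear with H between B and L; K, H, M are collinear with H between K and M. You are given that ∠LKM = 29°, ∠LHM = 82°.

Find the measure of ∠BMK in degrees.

∠BMK = 53°

1. ∠LBM = 29°  [same arc LM]
2. ∠BHM = 98°  [linear pair at H on BL]
3. ∠BMK = 53°  [△BHM]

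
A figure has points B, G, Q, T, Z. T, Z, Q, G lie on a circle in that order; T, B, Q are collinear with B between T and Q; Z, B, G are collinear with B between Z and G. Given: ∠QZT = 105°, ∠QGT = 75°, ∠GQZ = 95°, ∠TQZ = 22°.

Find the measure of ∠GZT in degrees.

∠GZT = 73°

1. ∠GTZ = 85°  [cyclic TZQG, opposite ∠T+∠Q]
2. ∠TGZ = 22°  [same arc TZ]
3. ∠GZT = 73°  [△TZG]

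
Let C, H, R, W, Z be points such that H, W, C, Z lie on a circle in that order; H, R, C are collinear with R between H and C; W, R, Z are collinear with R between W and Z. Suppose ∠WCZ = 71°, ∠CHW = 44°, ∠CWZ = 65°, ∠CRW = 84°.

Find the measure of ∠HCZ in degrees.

∠HCZ = 40°

1. ∠CZW = 44°  [△WCZ]
2. ∠HRZ = 84°  [vertical angles at R]
3. ∠CRZ = 96°  [linear pair at R on HC]
4. ∠HCZ = 40°  [△CRZ]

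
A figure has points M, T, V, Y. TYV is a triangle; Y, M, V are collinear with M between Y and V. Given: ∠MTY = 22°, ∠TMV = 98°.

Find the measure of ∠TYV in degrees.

1. ∠TMY = 82°  [linear pair at M on YV]
2. ∠MYT = 76°  [△TYM]
3. ∠TYV = 76°  [M on ray YV]

∠TYV = 76°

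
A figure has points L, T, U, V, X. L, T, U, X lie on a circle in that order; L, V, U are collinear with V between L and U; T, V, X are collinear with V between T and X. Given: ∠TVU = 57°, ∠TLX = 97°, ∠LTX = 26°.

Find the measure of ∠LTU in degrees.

∠LTU = 92°

1. ∠LVT = 123°  [linear pair at V on LU]
2. ∠LXT = 57°  [△LTX]
3. ∠TLU = 31°  [△LVT]
4. ∠LUT = 57°  [same arc LT]
5. ∠LTU = 92°  [△LTU]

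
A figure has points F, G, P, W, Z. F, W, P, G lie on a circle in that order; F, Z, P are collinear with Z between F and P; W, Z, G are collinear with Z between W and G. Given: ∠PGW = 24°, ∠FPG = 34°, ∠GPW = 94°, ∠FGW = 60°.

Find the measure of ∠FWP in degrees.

∠FWP = 96°

1. ∠PFW = 24°  [same arc WP]
2. ∠FPW = 60°  [same arc FW]
3. ∠FWP = 96°  [△FWP]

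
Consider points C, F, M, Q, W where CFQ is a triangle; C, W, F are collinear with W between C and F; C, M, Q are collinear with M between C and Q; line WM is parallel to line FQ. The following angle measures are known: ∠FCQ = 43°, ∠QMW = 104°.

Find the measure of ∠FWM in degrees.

∠FWM = 119°

1. ∠MCW = 43°  [W on CF, M on CQ]
2. ∠CMW = 76°  [linear pair at M on CQ]
3. ∠CWM = 61°  [△CWM]
4. ∠FWM = 119°  [linear pair at W on CF]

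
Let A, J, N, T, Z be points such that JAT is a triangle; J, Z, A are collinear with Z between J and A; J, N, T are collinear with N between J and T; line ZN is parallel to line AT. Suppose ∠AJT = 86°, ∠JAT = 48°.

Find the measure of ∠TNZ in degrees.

1. ∠ATJ = 46°  [△JAT]
2. ∠JNZ = 46°  [ZN∥AT, corresponding at N]
3. ∠TNZ = 134°  [linear pair at N on JT]

∠TNZ = 134°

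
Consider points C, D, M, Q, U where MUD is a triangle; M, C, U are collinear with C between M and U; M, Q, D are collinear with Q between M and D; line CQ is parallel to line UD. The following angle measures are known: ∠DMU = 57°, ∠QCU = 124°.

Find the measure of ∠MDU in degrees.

∠MDU = 67°

1. ∠CMQ = 57°  [C on MU, Q on MD]
2. ∠MCQ = 56°  [linear pair at C on MU]
3. ∠CQM = 67°  [△MCQ]
4. ∠MDU = 67°  [CQ∥UD, corresponding at Q]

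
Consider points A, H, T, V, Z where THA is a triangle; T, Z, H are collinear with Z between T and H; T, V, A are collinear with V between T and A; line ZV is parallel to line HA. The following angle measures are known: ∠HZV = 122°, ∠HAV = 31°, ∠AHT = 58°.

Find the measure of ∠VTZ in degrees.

∠VTZ = 91°

1. ∠HAT = 31°  [V on ray AT]
2. ∠ATH = 91°  [△THA]
3. ∠VTZ = 91°  [Z on TH, V on TA]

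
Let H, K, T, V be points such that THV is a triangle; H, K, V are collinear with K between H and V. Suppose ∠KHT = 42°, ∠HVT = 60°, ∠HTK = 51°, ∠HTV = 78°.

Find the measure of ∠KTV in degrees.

1. ∠HKT = 87°  [△THK]
2. ∠KVT = 60°  [K on ray VH]
3. ∠TKV = 93°  [linear pair at K on HV]
4. ∠KTV = 27°  [△TKV]

∠KTV = 27°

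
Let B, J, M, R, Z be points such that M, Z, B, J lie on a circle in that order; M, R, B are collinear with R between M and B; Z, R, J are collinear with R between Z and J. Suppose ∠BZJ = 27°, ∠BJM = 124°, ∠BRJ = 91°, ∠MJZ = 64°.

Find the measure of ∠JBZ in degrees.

1. ∠BMJ = 27°  [same arc BJ]
2. ∠JBM = 29°  [△MBJ]
3. ∠BJZ = 60°  [△BRJ]
4. ∠JBZ = 93°  [△ZBJ]

∠JBZ = 93°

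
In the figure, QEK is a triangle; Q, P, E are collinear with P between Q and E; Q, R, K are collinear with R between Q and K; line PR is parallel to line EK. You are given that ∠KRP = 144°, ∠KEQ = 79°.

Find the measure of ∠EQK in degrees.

1. ∠PRQ = 36°  [linear pair at R on QK]
2. ∠QPR = 79°  [PR∥EK, corresponding at P]
3. ∠PQR = 65°  [△QPR]
4. ∠EQK = 65°  [P on QE, R on QK]

∠EQK = 65°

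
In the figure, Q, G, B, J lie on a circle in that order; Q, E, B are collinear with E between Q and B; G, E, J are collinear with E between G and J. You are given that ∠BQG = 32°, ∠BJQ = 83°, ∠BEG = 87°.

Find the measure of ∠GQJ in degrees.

∠GQJ = 74°

1. ∠BGQ = 97°  [cyclic QGBJ, opposite ∠G+∠J]
2. ∠GEQ = 93°  [linear pair at E on QB]
3. ∠GBQ = 51°  [△QGB]
4. ∠JGQ = 55°  [△QEG]
5. ∠GJQ = 51°  [same arc QG]
6. ∠GQJ = 74°  [△QGJ]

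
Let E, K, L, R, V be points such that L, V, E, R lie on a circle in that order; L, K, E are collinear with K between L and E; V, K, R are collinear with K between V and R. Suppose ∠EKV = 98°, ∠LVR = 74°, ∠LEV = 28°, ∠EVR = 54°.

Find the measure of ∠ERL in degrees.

1. ∠LER = 74°  [same arc LR]
2. ∠ELR = 54°  [same arc ER]
3. ∠ERL = 52°  [△LER]

∠ERL = 52°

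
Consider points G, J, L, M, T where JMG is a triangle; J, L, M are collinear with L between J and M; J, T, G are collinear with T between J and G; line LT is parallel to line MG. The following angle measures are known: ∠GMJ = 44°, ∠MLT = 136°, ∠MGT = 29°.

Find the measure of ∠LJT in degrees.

1. ∠JGM = 29°  [T on ray GJ]
2. ∠GJM = 107°  [△JMG]
3. ∠LJT = 107°  [L on JM, T on JG]

∠LJT = 107°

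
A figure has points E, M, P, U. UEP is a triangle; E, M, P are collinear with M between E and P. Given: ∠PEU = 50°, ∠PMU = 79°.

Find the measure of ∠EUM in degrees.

1. ∠MEU = 50°  [M on ray EP]
2. ∠EMU = 101°  [linear pair at M on EP]
3. ∠EUM = 29°  [△UEM]

∠EUM = 29°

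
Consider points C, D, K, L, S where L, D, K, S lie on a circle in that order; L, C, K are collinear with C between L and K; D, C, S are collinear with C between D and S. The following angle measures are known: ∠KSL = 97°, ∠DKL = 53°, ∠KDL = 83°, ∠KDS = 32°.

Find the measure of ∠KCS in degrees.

∠KCS = 85°

1. ∠DSL = 53°  [same arc LD]
2. ∠KLS = 32°  [same arc KS]
3. ∠LCS = 95°  [△LCS]
4. ∠KCS = 85°  [linear pair at C on LK]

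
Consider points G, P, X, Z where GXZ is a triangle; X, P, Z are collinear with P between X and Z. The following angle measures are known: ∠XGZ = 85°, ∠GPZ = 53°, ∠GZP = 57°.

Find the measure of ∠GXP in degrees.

1. ∠GZX = 57°  [P on ray ZX]
2. ∠GXZ = 38°  [△GXZ]
3. ∠GXP = 38°  [P on ray XZ]

∠GXP = 38°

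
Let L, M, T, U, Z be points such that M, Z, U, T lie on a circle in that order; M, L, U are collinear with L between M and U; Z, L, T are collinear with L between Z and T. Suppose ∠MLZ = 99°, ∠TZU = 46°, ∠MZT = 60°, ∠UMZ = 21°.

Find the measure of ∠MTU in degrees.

1. ∠TMU = 46°  [same arc UT]
2. ∠MUT = 60°  [same arc MT]
3. ∠MTU = 74°  [△MUT]

∠MTU = 74°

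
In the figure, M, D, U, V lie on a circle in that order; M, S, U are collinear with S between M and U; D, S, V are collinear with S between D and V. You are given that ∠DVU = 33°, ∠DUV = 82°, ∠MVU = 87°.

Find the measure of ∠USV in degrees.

∠USV = 119°

1. ∠UDV = 65°  [△DUV]
2. ∠UMV = 65°  [same arc UV]
3. ∠MUV = 28°  [△MUV]
4. ∠USV = 119°  [△USV]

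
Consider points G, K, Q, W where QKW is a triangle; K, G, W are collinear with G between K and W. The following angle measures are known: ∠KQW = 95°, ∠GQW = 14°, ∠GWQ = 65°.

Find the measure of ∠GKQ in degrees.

∠GKQ = 20°

1. ∠KWQ = 65°  [G on ray WK]
2. ∠QKW = 20°  [△QKW]
3. ∠GKQ = 20°  [G on ray KW]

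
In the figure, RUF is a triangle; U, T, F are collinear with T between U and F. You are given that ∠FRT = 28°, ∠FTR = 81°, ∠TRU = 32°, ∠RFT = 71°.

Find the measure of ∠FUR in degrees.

1. ∠RTU = 99°  [linear pair at T on UF]
2. ∠RUT = 49°  [△RUT]
3. ∠FUR = 49°  [T on ray UF]

∠FUR = 49°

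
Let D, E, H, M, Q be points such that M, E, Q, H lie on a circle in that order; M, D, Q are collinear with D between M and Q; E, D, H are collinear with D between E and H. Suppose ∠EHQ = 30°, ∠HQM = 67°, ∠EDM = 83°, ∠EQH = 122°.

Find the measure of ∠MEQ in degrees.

1. ∠EMQ = 30°  [same arc EQ]
2. ∠HEQ = 28°  [△EQH]
3. ∠EDQ = 97°  [linear pair at D on MQ]
4. ∠EQM = 55°  [△EDQ]
5. ∠MEQ = 95°  [△MEQ]

∠MEQ = 95°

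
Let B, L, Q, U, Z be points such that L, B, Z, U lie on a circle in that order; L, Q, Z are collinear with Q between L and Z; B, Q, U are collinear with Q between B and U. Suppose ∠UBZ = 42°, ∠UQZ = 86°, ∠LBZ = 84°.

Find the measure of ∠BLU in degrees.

1. ∠ULZ = 42°  [same arc ZU]
2. ∠LQU = 94°  [linear pair at Q on LZ]
3. ∠LUZ = 96°  [cyclic LBZU, opposite ∠B+∠U]
4. ∠LZU = 42°  [△LZU]
5. ∠BUL = 44°  [△LQU]
6. ∠LBU = 42°  [same arc LU]
7. ∠BLU = 94°  [△LBU]

∠BLU = 94°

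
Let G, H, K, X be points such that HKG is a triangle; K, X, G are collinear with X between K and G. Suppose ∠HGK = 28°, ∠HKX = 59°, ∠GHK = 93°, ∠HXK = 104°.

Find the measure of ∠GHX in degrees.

∠GHX = 76°

1. ∠HGX = 28°  [X on ray GK]
2. ∠GXH = 76°  [linear pair at X on KG]
3. ∠GHX = 76°  [△HXG]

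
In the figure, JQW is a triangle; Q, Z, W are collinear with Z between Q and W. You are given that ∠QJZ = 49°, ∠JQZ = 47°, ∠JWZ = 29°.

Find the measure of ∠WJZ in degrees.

∠WJZ = 55°

1. ∠JZQ = 84°  [△JQZ]
2. ∠JZW = 96°  [linear pair at Z on QW]
3. ∠WJZ = 55°  [△JZW]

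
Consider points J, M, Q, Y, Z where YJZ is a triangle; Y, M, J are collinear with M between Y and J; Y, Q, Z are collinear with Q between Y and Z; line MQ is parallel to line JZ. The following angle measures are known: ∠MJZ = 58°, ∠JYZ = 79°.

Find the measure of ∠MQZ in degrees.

∠MQZ = 137°

1. ∠YJZ = 58°  [M on ray JY]
2. ∠JZY = 43°  [△YJZ]
3. ∠MQY = 43°  [MQ∥JZ, corresponding at Q]
4. ∠MQZ = 137°  [linear pair at Q on YZ]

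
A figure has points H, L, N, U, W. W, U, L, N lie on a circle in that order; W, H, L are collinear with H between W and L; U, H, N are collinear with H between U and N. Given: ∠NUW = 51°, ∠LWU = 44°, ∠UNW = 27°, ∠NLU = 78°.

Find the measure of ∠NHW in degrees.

1. ∠NLW = 51°  [same arc WN]
2. ∠LNU = 44°  [same arc UL]
3. ∠LHN = 85°  [△LHN]
4. ∠NHW = 95°  [linear pair at H on WL]

∠NHW = 95°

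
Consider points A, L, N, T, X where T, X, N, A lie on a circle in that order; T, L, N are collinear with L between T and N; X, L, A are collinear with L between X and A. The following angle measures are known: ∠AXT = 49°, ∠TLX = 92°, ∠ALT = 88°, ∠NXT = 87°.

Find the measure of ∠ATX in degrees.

1. ∠NTX = 39°  [△TLX]
2. ∠TNX = 54°  [△TXN]
3. ∠TAX = 54°  [same arc TX]
4. ∠ATX = 77°  [△TXA]

∠ATX = 77°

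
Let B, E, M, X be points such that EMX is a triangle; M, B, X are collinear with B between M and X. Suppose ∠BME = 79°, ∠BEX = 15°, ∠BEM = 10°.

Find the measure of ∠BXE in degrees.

1. ∠EBM = 91°  [△EMB]
2. ∠EBX = 89°  [linear pair at B on MX]
3. ∠BXE = 76°  [△EBX]

∠BXE = 76°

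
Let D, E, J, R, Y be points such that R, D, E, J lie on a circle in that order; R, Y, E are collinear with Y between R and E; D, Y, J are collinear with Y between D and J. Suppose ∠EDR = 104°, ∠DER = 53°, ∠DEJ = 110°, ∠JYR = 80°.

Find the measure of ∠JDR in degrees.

1. ∠DJR = 53°  [same arc RD]
2. ∠DRJ = 70°  [cyclic RDEJ, opposite ∠R+∠E]
3. ∠JDR = 57°  [△RDJ]

∠JDR = 57°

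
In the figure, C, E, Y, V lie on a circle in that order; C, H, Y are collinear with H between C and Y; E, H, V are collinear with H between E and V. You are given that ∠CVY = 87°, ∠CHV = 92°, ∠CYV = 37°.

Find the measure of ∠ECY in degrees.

∠ECY = 55°

1. ∠EHY = 92°  [vertical angles at H]
2. ∠CEV = 37°  [same arc CV]
3. ∠CHE = 88°  [linear pair at H on CY]
4. ∠ECY = 55°  [△CHE]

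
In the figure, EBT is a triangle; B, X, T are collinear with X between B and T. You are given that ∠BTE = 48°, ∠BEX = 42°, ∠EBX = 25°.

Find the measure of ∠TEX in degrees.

1. ∠ETX = 48°  [X on ray TB]
2. ∠BXE = 113°  [△EBX]
3. ∠EXT = 67°  [linear pair at X on BT]
4. ∠TEX = 65°  [△EXT]

∠TEX = 65°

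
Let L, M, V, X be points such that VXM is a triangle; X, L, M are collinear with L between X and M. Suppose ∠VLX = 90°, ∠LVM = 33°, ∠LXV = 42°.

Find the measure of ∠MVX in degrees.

∠MVX = 81°

1. ∠MLV = 90°  [linear pair at L on XM]
2. ∠LMV = 57°  [△VLM]
3. ∠MXV = 42°  [L on ray XM]
4. ∠VMX = 57°  [L on ray MX]
5. ∠MVX = 81°  [△VXM]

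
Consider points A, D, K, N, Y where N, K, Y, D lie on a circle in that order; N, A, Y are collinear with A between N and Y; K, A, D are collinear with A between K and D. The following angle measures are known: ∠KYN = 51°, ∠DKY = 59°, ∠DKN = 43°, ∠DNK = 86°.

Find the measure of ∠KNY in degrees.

∠KNY = 27°

1. ∠KAY = 70°  [△KAY]
2. ∠KAN = 110°  [linear pair at A on NY]
3. ∠KNY = 27°  [△NAK]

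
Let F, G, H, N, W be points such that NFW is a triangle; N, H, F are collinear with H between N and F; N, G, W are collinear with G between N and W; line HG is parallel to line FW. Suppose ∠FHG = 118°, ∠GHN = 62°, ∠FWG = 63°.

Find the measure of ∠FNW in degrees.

∠FNW = 55°

1. ∠NFW = 62°  [HG∥FW, corresponding at H]
2. ∠FWN = 63°  [G on ray WN]
3. ∠FNW = 55°  [△NFW]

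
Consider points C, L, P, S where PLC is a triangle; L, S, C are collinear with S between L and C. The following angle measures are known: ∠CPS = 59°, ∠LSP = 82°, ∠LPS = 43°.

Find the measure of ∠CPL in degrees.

∠CPL = 102°

1. ∠PLS = 55°  [△PLS]
2. ∠CSP = 98°  [linear pair at S on LC]
3. ∠CLP = 55°  [S on ray LC]
4. ∠PCS = 23°  [△PSC]
5. ∠LCP = 23°  [S on ray CL]
6. ∠CPL = 102°  [△PLC]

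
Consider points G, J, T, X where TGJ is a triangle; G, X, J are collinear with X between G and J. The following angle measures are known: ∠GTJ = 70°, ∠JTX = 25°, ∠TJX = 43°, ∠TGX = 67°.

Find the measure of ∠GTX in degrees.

1. ∠JXT = 112°  [△TXJ]
2. ∠GXT = 68°  [linear pair at X on GJ]
3. ∠GTX = 45°  [△TGX]

∠GTX = 45°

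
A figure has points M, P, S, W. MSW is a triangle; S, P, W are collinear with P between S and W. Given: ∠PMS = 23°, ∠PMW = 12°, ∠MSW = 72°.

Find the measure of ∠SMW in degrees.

1. ∠MSP = 72°  [P on ray SW]
2. ∠MPS = 85°  [△MSP]
3. ∠MPW = 95°  [linear pair at P on SW]
4. ∠MWP = 73°  [△MPW]
5. ∠MWS = 73°  [P on ray WS]
6. ∠SMW = 35°  [△MSW]

∠SMW = 35°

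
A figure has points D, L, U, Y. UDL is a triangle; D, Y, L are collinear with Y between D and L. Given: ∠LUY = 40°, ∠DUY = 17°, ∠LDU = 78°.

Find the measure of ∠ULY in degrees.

1. ∠UDY = 78°  [Y on ray DL]
2. ∠DYU = 85°  [△UDY]
3. ∠LYU = 95°  [linear pair at Y on DL]
4. ∠ULY = 45°  [△UYL]

∠ULY = 45°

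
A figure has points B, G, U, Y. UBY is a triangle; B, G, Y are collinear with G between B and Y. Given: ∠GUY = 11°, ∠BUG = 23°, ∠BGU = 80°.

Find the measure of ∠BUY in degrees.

1. ∠GBU = 77°  [△UBG]
2. ∠UGY = 100°  [linear pair at G on BY]
3. ∠UBY = 77°  [G on ray BY]
4. ∠GYU = 69°  [△UGY]
5. ∠BYU = 69°  [G on ray YB]
6. ∠BUY = 34°  [△UBY]

∠BUY = 34°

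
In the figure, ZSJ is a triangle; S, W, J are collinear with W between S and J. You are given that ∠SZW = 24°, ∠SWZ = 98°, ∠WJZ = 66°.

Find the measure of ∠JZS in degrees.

∠JZS = 56°

1. ∠WSZ = 58°  [△ZSW]
2. ∠SJZ = 66°  [W on ray JS]
3. ∠JSZ = 58°  [W on ray SJ]
4. ∠JZS = 56°  [△ZSJ]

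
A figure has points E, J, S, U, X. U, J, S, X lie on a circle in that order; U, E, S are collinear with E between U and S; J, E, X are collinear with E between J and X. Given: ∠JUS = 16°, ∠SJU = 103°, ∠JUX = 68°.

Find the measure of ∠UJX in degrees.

1. ∠JSU = 61°  [△UJS]
2. ∠JXU = 61°  [same arc UJ]
3. ∠UJX = 51°  [△UJX]

∠UJX = 51°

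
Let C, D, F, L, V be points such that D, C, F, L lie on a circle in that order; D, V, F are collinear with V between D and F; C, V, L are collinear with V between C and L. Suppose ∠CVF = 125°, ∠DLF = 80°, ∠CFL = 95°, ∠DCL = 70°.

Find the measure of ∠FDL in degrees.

∠FDL = 30°

1. ∠DVL = 125°  [vertical angles at V]
2. ∠CDL = 85°  [cyclic DCFL, opposite ∠D+∠F]
3. ∠CLD = 25°  [△DCL]
4. ∠FDL = 30°  [△DVL]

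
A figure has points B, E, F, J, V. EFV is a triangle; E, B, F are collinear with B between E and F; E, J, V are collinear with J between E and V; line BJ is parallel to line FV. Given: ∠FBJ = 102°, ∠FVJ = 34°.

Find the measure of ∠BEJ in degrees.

1. ∠EBJ = 78°  [linear pair at B on EF]
2. ∠EVF = 34°  [J on ray VE]
3. ∠EFV = 78°  [BJ∥FV, corresponding at B]
4. ∠FEV = 68°  [△EFV]
5. ∠BEJ = 68°  [B on EF, J on EV]

∠BEJ = 68°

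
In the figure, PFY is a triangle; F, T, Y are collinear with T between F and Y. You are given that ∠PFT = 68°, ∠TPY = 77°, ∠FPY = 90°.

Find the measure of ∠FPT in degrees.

∠FPT = 13°

1. ∠PFY = 68°  [T on ray FY]
2. ∠FYP = 22°  [△PFY]
3. ∠PYT = 22°  [T on ray YF]
4. ∠PTY = 81°  [△PTY]
5. ∠FTP = 99°  [linear pair at T on FY]
6. ∠FPT = 13°  [△PFT]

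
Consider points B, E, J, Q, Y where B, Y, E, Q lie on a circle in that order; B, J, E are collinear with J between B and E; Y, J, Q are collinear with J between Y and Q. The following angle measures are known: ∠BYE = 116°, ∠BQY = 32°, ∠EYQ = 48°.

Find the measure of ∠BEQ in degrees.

1. ∠BQE = 64°  [cyclic BYEQ, opposite ∠Y+∠Q]
2. ∠EBQ = 48°  [same arc EQ]
3. ∠BEQ = 68°  [△BEQ]

∠BEQ = 68°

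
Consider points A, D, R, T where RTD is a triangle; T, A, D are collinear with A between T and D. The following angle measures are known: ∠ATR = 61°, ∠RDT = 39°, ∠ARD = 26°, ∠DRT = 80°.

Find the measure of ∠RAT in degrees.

∠RAT = 65°

1. ∠ADR = 39°  [A on ray DT]
2. ∠DAR = 115°  [△RAD]
3. ∠RAT = 65°  [linear pair at A on TD]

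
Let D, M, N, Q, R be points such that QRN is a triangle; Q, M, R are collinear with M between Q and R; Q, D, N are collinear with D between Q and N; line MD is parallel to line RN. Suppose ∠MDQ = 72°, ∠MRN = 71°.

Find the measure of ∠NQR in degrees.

1. ∠QNR = 72°  [MD∥RN, corresponding at D]
2. ∠NRQ = 71°  [M on ray RQ]
3. ∠NQR = 37°  [△QRN]

∠NQR = 37°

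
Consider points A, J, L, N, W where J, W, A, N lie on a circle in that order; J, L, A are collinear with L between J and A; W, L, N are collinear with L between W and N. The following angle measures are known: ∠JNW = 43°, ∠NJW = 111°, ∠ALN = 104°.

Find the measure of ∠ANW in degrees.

1. ∠JWN = 26°  [△JWN]
2. ∠JAN = 26°  [same arc JN]
3. ∠ANW = 50°  [△ALN]

∠ANW = 50°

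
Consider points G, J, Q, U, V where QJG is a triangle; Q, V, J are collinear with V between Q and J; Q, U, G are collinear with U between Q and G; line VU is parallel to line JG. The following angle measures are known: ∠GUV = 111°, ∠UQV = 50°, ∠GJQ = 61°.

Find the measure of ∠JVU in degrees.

∠JVU = 119°

1. ∠QUV = 69°  [linear pair at U on QG]
2. ∠QVU = 61°  [△QVU]
3. ∠JVU = 119°  [linear pair at V on QJ]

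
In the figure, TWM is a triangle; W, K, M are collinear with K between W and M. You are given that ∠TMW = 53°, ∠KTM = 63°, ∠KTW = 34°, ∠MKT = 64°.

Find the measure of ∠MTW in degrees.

1. ∠TKW = 116°  [linear pair at K on WM]
2. ∠KWT = 30°  [△TWK]
3. ∠MWT = 30°  [K on ray WM]
4. ∠MTW = 97°  [△TWM]

∠MTW = 97°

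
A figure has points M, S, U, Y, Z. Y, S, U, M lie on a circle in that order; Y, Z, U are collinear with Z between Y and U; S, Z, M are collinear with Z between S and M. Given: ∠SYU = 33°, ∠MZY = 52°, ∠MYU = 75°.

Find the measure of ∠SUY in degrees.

1. ∠SZU = 52°  [vertical angles at Z]
2. ∠MSU = 75°  [same arc UM]
3. ∠SUY = 53°  [△SZU]

∠SUY = 53°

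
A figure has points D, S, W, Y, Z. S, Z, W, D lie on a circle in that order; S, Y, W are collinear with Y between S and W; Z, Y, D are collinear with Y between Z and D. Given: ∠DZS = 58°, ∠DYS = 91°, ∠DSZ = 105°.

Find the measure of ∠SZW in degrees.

∠SZW = 130°

1. ∠DWS = 58°  [same arc SD]
2. ∠SDZ = 17°  [△SZD]
3. ∠DSW = 72°  [△SYD]
4. ∠SDW = 50°  [△SWD]
5. ∠SZW = 130°  [cyclic SZWD, opposite ∠Z+∠D]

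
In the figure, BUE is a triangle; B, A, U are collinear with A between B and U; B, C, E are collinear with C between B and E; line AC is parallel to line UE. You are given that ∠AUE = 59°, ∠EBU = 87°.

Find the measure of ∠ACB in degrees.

∠ACB = 34°

1. ∠BUE = 59°  [A on ray UB]
2. ∠BEU = 34°  [△BUE]
3. ∠ACB = 34°  [AC∥UE, corresponding at C]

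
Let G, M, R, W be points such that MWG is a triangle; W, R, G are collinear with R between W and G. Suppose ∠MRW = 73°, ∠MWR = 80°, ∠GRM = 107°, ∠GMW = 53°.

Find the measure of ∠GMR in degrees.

1. ∠GWM = 80°  [R on ray WG]
2. ∠MGW = 47°  [△MWG]
3. ∠MGR = 47°  [R on ray GW]
4. ∠GMR = 26°  [△MRG]

∠GMR = 26°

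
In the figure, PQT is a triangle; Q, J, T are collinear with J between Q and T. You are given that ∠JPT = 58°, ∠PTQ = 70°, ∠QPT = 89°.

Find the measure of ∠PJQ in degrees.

1. ∠JTP = 70°  [J on ray TQ]
2. ∠PJT = 52°  [△PJT]
3. ∠PJQ = 128°  [linear pair at J on QT]

∠PJQ = 128°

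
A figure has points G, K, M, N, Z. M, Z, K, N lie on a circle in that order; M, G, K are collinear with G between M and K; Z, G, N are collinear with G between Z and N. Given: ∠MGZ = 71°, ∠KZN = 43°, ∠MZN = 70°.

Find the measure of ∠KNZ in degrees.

∠KNZ = 39°

1. ∠KGN = 71°  [vertical angles at G]
2. ∠MKN = 70°  [same arc MN]
3. ∠KNZ = 39°  [△KGN]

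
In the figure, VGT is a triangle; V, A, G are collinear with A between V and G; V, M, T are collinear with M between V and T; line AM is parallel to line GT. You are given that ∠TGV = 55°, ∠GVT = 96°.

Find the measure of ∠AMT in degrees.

1. ∠GTV = 29°  [△VGT]
2. ∠AMV = 29°  [AM∥GT, corresponding at M]
3. ∠AMT = 151°  [linear pair at M on VT]

∠AMT = 151°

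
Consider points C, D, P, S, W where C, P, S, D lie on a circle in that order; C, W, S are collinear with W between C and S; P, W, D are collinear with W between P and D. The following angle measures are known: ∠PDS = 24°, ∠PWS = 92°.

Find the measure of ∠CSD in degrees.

1. ∠PCS = 24°  [same arc PS]
2. ∠CWP = 88°  [linear pair at W on CS]
3. ∠CPD = 68°  [△CWP]
4. ∠CSD = 68°  [same arc CD]

∠CSD = 68°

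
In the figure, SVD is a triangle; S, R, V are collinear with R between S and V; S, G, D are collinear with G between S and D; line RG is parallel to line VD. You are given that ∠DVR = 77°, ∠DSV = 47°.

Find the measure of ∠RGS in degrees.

∠RGS = 56°

1. ∠DVS = 77°  [R on ray VS]
2. ∠SDV = 56°  [△SVD]
3. ∠RGS = 56°  [RG∥VD, corresponding at G]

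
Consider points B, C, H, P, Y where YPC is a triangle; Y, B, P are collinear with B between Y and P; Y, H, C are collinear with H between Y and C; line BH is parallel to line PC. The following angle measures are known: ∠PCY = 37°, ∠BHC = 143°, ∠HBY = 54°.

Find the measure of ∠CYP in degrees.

∠CYP = 89°

1. ∠BHY = 37°  [BH∥PC, corresponding at H]
2. ∠BYH = 89°  [△YBH]
3. ∠CYP = 89°  [B on YP, H on YC]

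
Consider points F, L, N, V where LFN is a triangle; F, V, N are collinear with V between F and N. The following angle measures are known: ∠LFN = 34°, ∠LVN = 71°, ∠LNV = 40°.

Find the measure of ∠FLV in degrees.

∠FLV = 37°

1. ∠LFV = 34°  [V on ray FN]
2. ∠FVL = 109°  [linear pair at V on FN]
3. ∠FLV = 37°  [△LFV]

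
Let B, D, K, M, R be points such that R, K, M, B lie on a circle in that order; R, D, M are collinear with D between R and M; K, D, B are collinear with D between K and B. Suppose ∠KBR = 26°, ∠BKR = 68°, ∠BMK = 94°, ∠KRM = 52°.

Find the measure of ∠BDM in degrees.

1. ∠BMR = 68°  [same arc RB]
2. ∠KBM = 52°  [same arc KM]
3. ∠BDM = 60°  [△MDB]

∠BDM = 60°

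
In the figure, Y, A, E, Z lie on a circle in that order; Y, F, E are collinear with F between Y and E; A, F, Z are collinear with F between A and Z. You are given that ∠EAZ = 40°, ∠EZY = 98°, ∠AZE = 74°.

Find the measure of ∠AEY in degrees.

∠AEY = 24°

1. ∠EAY = 82°  [cyclic YAEZ, opposite ∠A+∠Z]
2. ∠AYE = 74°  [same arc AE]
3. ∠AEY = 24°  [△YAE]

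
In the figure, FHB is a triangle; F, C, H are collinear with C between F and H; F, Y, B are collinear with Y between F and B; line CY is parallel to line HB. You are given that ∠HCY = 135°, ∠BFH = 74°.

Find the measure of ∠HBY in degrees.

∠HBY = 61°

1. ∠FCY = 45°  [linear pair at C on FH]
2. ∠CFY = 74°  [C on FH, Y on FB]
3. ∠CYF = 61°  [△FCY]
4. ∠BYC = 119°  [linear pair at Y on FB]
5. ∠HBY = 61°  [CY∥HB, co-interior at B–Y]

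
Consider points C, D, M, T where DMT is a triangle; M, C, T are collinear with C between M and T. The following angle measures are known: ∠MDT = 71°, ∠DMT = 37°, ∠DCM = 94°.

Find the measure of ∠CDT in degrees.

∠CDT = 22°

1. ∠DTM = 72°  [△DMT]
2. ∠DCT = 86°  [linear pair at C on MT]
3. ∠CTD = 72°  [C on ray TM]
4. ∠CDT = 22°  [△DCT]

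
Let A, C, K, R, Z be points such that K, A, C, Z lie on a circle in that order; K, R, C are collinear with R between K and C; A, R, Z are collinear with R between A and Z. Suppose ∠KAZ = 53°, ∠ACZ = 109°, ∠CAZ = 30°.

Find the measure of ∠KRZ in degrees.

∠KRZ = 94°

1. ∠AKZ = 71°  [cyclic KACZ, opposite ∠K+∠C]
2. ∠CKZ = 30°  [same arc CZ]
3. ∠AZK = 56°  [△KAZ]
4. ∠KRZ = 94°  [△KRZ]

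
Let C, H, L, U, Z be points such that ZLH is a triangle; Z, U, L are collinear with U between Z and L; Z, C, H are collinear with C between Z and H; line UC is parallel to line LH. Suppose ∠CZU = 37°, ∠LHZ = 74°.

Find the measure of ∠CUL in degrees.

1. ∠HZL = 37°  [U on ZL, C on ZH]
2. ∠HLZ = 69°  [△ZLH]
3. ∠CUZ = 69°  [UC∥LH, corresponding at U]
4. ∠CUL = 111°  [linear pair at U on ZL]

∠CUL = 111°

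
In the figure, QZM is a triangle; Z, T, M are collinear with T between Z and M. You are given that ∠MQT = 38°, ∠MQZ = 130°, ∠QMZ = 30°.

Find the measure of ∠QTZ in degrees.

∠QTZ = 68°

1. ∠QMT = 30°  [T on ray MZ]
2. ∠MTQ = 112°  [△QTM]
3. ∠QTZ = 68°  [linear pair at T on ZM]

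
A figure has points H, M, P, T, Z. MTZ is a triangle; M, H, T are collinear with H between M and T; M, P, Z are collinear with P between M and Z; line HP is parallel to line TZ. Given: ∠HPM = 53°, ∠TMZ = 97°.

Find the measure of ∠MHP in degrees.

∠MHP = 30°

1. ∠MZT = 53°  [HP∥TZ, corresponding at P]
2. ∠MTZ = 30°  [△MTZ]
3. ∠MHP = 30°  [HP∥TZ, corresponding at H]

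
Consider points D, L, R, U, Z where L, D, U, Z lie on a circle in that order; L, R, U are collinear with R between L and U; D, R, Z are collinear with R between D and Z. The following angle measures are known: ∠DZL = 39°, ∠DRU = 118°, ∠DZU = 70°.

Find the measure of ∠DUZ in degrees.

1. ∠DUL = 39°  [same arc LD]
2. ∠UDZ = 23°  [△DRU]
3. ∠DUZ = 87°  [△DUZ]

∠DUZ = 87°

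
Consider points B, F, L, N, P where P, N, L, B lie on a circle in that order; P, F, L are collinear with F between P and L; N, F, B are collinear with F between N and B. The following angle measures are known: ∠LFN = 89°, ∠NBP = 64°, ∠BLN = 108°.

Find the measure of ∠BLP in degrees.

∠BLP = 44°

1. ∠BPN = 72°  [cyclic PNLB, opposite ∠P+∠L]
2. ∠BNP = 44°  [△PNB]
3. ∠BLP = 44°  [same arc PB]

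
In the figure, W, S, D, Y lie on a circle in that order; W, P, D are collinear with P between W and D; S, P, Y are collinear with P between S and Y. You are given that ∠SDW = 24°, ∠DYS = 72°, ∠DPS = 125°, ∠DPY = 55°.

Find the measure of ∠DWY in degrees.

∠DWY = 31°

1. ∠SYW = 24°  [same arc WS]
2. ∠WPY = 125°  [vertical angles at P]
3. ∠DWY = 31°  [△WPY]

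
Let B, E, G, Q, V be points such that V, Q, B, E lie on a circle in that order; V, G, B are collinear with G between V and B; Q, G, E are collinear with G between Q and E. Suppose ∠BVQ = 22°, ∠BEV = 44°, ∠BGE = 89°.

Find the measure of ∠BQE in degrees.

1. ∠BQV = 136°  [cyclic VQBE, opposite ∠Q+∠E]
2. ∠QGV = 89°  [vertical angles at G]
3. ∠QBV = 22°  [△VQB]
4. ∠BGQ = 91°  [linear pair at G on VB]
5. ∠BQE = 67°  [△QGB]

∠BQE = 67°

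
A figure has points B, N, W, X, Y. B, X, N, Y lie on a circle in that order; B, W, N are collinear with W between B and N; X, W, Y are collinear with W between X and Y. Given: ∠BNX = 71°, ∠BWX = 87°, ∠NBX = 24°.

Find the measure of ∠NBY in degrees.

∠NBY = 16°

1. ∠BXN = 85°  [△BXN]
2. ∠NWY = 87°  [vertical angles at W]
3. ∠NYX = 24°  [same arc XN]
4. ∠BYN = 95°  [cyclic BXNY, opposite ∠X+∠Y]
5. ∠BNY = 69°  [△NWY]
6. ∠NBY = 16°  [△BNY]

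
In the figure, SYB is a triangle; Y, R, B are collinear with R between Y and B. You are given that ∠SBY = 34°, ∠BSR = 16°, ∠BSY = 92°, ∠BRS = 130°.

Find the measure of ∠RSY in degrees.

∠RSY = 76°

1. ∠BYS = 54°  [△SYB]
2. ∠SRY = 50°  [linear pair at R on YB]
3. ∠RYS = 54°  [R on ray YB]
4. ∠RSY = 76°  [△SYR]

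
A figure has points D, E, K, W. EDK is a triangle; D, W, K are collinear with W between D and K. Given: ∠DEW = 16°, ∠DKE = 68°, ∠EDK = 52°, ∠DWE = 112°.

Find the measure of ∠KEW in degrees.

∠KEW = 44°

1. ∠EKW = 68°  [W on ray KD]
2. ∠EWK = 68°  [linear pair at W on DK]
3. ∠KEW = 44°  [△EWK]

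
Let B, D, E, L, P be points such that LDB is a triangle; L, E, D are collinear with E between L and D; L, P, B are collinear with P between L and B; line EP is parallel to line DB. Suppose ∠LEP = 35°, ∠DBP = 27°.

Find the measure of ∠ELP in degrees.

1. ∠BDL = 35°  [EP∥DB, corresponding at E]
2. ∠DBL = 27°  [P on ray BL]
3. ∠BLD = 118°  [△LDB]
4. ∠ELP = 118°  [E on LD, P on LB]

∠ELP = 118°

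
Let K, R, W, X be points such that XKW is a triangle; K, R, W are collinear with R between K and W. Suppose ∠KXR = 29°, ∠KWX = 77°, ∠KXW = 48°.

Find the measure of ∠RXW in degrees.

1. ∠WKX = 55°  [△XKW]
2. ∠RWX = 77°  [R on ray WK]
3. ∠RKX = 55°  [R on ray KW]
4. ∠KRX = 96°  [△XKR]
5. ∠WRX = 84°  [linear pair at R on KW]
6. ∠RXW = 19°  [△XRW]

∠RXW = 19°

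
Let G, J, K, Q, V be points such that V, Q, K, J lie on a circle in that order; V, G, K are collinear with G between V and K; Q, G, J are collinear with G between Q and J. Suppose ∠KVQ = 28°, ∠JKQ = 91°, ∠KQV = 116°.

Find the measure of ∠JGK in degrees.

1. ∠KJQ = 28°  [same arc QK]
2. ∠JQK = 61°  [△QKJ]
3. ∠KJV = 64°  [cyclic VQKJ, opposite ∠Q+∠J]
4. ∠JVK = 61°  [same arc KJ]
5. ∠JKV = 55°  [△VKJ]
6. ∠JGK = 97°  [△KGJ]

∠JGK = 97°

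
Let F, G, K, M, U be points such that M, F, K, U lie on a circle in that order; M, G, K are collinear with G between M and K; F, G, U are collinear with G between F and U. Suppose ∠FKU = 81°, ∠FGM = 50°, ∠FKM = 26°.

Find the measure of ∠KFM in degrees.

∠KFM = 79°

1. ∠FMU = 99°  [cyclic MFKU, opposite ∠M+∠K]
2. ∠FUM = 26°  [same arc MF]
3. ∠MFU = 55°  [△MFU]
4. ∠FMK = 75°  [△MGF]
5. ∠KFM = 79°  [△MFK]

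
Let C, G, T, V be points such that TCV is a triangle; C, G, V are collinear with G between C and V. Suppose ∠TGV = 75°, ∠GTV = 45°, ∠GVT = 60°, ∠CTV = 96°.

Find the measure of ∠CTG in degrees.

∠CTG = 51°

1. ∠CGT = 105°  [linear pair at G on CV]
2. ∠CVT = 60°  [G on ray VC]
3. ∠TCV = 24°  [△TCV]
4. ∠GCT = 24°  [G on ray CV]
5. ∠CTG = 51°  [△TCG]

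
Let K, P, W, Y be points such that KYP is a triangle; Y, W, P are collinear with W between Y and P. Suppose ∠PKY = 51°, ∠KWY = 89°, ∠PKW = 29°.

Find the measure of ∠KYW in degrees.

1. ∠KWP = 91°  [linear pair at W on YP]
2. ∠KPW = 60°  [△KWP]
3. ∠KPY = 60°  [W on ray PY]
4. ∠KYP = 69°  [△KYP]
5. ∠KYW = 69°  [W on ray YP]

∠KYW = 69°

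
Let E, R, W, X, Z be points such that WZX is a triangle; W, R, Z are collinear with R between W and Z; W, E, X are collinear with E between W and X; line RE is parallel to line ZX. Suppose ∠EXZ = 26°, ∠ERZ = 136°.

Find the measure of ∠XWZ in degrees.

∠XWZ = 110°

1. ∠WXZ = 26°  [E on ray XW]
2. ∠ERW = 44°  [linear pair at R on WZ]
3. ∠REW = 26°  [RE∥ZX, corresponding at E]
4. ∠EWR = 110°  [△WRE]
5. ∠XWZ = 110°  [R on WZ, E on WX]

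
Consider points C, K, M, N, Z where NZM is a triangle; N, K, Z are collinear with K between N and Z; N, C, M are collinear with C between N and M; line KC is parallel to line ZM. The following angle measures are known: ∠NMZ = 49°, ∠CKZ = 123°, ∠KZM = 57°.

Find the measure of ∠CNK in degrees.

∠CNK = 74°

1. ∠KCN = 49°  [KC∥ZM, corresponding at C]
2. ∠CKN = 57°  [linear pair at K on NZ]
3. ∠CNK = 74°  [△NKC]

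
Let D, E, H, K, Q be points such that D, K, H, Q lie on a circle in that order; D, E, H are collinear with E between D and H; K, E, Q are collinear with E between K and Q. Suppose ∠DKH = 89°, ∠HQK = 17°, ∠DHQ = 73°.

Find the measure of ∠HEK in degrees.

∠HEK = 90°

1. ∠DQH = 91°  [cyclic DKHQ, opposite ∠K+∠Q]
2. ∠HDK = 17°  [same arc KH]
3. ∠HDQ = 16°  [△DHQ]
4. ∠DHK = 74°  [△DKH]
5. ∠HKQ = 16°  [same arc HQ]
6. ∠HEK = 90°  [△KEH]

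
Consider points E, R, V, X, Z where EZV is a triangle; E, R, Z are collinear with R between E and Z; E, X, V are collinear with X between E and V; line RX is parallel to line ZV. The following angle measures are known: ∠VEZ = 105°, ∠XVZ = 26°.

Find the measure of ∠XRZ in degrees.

1. ∠EVZ = 26°  [X on ray VE]
2. ∠EZV = 49°  [△EZV]
3. ∠ERX = 49°  [RX∥ZV, corresponding at R]
4. ∠XRZ = 131°  [linear pair at R on EZ]

∠XRZ = 131°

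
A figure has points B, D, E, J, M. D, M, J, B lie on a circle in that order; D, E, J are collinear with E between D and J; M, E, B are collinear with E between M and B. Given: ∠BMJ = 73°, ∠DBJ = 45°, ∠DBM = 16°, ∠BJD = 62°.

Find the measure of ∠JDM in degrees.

1. ∠DMJ = 135°  [cyclic DMJB, opposite ∠M+∠B]
2. ∠DJM = 16°  [same arc DM]
3. ∠JDM = 29°  [△DMJ]

∠JDM = 29°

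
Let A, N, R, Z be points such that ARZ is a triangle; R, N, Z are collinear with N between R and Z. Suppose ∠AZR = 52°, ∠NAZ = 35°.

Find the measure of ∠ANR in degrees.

1. ∠AZN = 52°  [N on ray ZR]
2. ∠ANZ = 93°  [△ANZ]
3. ∠ANR = 87°  [linear pair at N on RZ]

∠ANR = 87°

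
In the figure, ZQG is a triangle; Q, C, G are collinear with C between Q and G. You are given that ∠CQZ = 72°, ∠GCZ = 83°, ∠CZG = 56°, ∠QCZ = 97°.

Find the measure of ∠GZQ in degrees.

1. ∠GQZ = 72°  [C on ray QG]
2. ∠CGZ = 41°  [△ZCG]
3. ∠QGZ = 41°  [C on ray GQ]
4. ∠GZQ = 67°  [△ZQG]

∠GZQ = 67°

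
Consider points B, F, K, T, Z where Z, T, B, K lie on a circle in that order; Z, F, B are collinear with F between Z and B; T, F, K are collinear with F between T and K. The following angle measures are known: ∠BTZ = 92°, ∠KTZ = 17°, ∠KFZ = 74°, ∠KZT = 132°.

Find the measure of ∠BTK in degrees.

1. ∠TKZ = 31°  [△ZTK]
2. ∠BFT = 74°  [vertical angles at F]
3. ∠TBZ = 31°  [same arc ZT]
4. ∠BTK = 75°  [△TFB]

∠BTK = 75°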